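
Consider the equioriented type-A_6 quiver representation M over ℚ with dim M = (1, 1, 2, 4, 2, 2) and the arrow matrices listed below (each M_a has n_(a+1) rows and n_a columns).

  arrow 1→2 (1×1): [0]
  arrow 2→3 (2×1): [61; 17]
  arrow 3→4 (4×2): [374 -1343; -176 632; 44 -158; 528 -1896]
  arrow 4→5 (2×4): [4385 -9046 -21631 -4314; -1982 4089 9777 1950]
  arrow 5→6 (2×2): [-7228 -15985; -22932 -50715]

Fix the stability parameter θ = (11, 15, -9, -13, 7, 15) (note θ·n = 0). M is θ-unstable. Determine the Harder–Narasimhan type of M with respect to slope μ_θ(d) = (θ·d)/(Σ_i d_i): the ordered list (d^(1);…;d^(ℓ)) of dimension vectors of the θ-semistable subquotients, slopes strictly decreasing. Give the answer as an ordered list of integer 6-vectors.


Barcode: M ≅ I[1,1], I[2,5], I[3,3], I[4,4]^2, I[4,6], I[6,6]. HN layers by μ_θ (6 steps, strictly decreasing):
  μ^(1)=15; μ^(2)=11; μ^(3)=7; μ^(4)=-7/3; μ^(5)=-9; μ^(6)=-13

((0, 0, 0, 0, 0, 2); (1, 0, 0, 0, 0, 0); (0, 0, 0, 0, 2, 0); (0, 1, 1, 1, 0, 0); (0, 0, 1, 0, 0, 0); (0, 0, 0, 3, 0, 0))


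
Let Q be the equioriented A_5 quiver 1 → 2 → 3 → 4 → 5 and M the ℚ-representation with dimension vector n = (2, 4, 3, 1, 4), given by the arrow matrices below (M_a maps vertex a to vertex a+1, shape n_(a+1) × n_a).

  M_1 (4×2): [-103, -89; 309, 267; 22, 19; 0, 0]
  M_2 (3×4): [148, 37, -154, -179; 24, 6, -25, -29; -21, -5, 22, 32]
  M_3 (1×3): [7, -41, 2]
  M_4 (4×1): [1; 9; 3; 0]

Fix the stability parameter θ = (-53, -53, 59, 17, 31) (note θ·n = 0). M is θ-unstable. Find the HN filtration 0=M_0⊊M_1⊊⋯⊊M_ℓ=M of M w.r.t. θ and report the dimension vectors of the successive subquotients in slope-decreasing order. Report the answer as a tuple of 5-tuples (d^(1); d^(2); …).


Via rank(M_{q-1}∘⋯∘M_p): M ≅ I[1,3], I[1,5], I[2,2], I[2,3], I[5,5]^3.
μ_θ-semistable layers: μ^(1)=59; μ^(2)=107/3; μ^(3)=31; μ^(4)=-53

((0, 0, 2, 0, 0); (0, 0, 1, 1, 1); (0, 0, 0, 0, 3); (2, 4, 0, 0, 0))


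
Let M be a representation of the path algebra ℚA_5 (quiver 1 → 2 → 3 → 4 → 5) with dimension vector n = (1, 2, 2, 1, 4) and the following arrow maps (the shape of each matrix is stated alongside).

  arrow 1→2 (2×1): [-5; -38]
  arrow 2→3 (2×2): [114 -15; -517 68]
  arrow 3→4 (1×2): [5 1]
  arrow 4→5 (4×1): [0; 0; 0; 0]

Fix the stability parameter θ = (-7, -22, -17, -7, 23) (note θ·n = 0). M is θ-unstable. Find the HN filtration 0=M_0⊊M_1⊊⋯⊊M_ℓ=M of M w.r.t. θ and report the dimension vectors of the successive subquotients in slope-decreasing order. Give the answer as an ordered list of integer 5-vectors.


Barcode: M ≅ I[1,4], I[2,3], I[5,5]^4. HN layers by μ_θ (5 steps, strictly decreasing):
  μ^(1)=23; μ^(2)=-7; μ^(3)=-46/3; μ^(4)=-17; μ^(5)=-22

((0, 0, 0, 0, 4); (0, 0, 0, 1, 0); (1, 1, 1, 0, 0); (0, 0, 1, 0, 0); (0, 1, 0, 0, 0))


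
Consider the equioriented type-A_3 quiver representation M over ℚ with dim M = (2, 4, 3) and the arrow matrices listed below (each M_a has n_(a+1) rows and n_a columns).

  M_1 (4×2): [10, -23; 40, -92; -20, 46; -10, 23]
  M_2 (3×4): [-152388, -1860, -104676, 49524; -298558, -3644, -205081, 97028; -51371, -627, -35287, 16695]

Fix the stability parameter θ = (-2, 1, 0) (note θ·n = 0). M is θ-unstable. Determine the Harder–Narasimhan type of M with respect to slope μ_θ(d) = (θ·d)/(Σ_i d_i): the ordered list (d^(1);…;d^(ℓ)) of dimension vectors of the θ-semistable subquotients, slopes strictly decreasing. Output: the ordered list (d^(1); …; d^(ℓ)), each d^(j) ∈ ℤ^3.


Via rank(M_{q-1}∘⋯∘M_p): M ≅ I[1,1], I[1,2], I[2,2], I[2,3]^2, I[3,3].
μ_θ-semistable layers: μ^(1)=1; μ^(2)=1/2; μ^(3)=0; μ^(4)=-2

((0, 2, 0); (0, 2, 2); (0, 0, 1); (2, 0, 0))


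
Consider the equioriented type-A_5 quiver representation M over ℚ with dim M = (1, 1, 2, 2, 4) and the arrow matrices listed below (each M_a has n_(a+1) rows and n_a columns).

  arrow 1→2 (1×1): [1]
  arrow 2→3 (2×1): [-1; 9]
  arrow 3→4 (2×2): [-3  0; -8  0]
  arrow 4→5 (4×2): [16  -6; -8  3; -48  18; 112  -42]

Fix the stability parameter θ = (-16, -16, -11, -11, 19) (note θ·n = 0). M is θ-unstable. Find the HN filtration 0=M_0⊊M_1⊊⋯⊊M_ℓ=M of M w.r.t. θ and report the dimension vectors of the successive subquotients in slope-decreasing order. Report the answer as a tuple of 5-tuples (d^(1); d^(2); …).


Barcode: M ≅ I[1,4], I[3,3], I[4,5], I[5,5]^3. HN layers by μ_θ (3 steps, strictly decreasing):
  μ^(1)=19; μ^(2)=-11; μ^(3)=-16

((0, 0, 0, 0, 4); (0, 0, 2, 2, 0); (1, 1, 0, 0, 0))


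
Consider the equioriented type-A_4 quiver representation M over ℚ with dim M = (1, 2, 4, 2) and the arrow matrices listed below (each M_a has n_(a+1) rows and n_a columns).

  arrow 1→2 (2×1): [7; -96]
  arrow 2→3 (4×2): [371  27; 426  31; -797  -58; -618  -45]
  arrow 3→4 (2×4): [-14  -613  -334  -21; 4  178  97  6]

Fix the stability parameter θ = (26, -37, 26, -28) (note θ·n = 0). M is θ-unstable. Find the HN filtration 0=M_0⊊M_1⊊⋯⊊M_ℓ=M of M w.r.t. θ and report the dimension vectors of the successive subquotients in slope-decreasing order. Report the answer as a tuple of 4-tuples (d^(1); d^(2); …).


Barcode: M ≅ I[1,4], I[2,3], I[3,3], I[3,4]. HN layers by μ_θ (4 steps, strictly decreasing):
  μ^(1)=26; μ^(2)=-1; μ^(3)=-11/2; μ^(4)=-37

((0, 0, 2, 0); (0, 0, 2, 2); (1, 1, 0, 0); (0, 1, 0, 0))


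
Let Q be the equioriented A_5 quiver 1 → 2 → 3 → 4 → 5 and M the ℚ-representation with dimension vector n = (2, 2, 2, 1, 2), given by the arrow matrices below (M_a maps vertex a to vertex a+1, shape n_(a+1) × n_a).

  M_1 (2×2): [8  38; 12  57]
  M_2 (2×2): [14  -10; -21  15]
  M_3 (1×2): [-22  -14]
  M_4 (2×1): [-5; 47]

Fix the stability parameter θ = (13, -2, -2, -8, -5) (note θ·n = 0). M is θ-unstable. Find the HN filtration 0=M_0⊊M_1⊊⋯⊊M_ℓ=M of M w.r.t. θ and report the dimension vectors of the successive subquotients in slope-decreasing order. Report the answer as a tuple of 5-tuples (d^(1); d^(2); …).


Via rank(M_{q-1}∘⋯∘M_p): M ≅ I[1,1], I[1,5], I[2,2], I[3,3], I[5,5].
μ_θ-semistable layers: μ^(1)=13; μ^(2)=-4/5; μ^(3)=-2; μ^(4)=-5

((1, 0, 0, 0, 0); (1, 1, 1, 1, 1); (0, 1, 1, 0, 0); (0, 0, 0, 0, 1))


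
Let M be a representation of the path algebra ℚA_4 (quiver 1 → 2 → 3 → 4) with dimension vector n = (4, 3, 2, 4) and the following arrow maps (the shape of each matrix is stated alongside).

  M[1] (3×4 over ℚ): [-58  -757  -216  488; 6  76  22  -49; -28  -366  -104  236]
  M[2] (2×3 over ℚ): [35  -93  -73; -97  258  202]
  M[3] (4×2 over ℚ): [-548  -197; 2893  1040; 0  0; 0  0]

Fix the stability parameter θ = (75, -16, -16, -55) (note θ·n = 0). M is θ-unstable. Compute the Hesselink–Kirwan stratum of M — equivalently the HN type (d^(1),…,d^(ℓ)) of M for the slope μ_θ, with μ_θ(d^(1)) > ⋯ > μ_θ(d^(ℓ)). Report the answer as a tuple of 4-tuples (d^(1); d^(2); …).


Via rank(M_{q-1}∘⋯∘M_p): M ≅ I[1,1], I[1,2], I[1,4]^2, I[4,4]^2.
μ_θ-semistable layers: μ^(1)=75; μ^(2)=59/2; μ^(3)=-3; μ^(4)=-55

((1, 0, 0, 0); (1, 1, 0, 0); (2, 2, 2, 2); (0, 0, 0, 2))


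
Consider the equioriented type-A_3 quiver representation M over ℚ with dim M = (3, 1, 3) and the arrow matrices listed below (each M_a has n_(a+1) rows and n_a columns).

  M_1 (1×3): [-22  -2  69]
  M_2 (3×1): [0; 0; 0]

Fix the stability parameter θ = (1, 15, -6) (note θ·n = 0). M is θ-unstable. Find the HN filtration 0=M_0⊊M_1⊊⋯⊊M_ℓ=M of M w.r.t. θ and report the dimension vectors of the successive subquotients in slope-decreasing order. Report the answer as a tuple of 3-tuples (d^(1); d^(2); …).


Via rank(M_{q-1}∘⋯∘M_p): M ≅ I[1,1]^2, I[1,2], I[3,3]^3.
μ_θ-semistable layers: μ^(1)=15; μ^(2)=1; μ^(3)=-6

((0, 1, 0); (3, 0, 0); (0, 0, 3))


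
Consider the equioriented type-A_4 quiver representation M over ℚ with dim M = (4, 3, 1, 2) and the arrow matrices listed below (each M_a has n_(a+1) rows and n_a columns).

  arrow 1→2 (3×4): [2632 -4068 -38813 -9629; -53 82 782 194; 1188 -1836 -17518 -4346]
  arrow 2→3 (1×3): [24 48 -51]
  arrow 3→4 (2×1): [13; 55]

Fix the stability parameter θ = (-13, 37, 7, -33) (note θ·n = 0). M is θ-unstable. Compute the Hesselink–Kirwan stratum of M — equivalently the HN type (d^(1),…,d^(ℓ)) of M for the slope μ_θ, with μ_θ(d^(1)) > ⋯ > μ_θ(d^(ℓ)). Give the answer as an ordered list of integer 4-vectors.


Via rank(M_{q-1}∘⋯∘M_p): M ≅ I[1,1], I[1,2]^2, I[1,4], I[4,4].
μ_θ-semistable layers: μ^(1)=37; μ^(2)=11/3; μ^(3)=-13; μ^(4)=-33

((0, 2, 0, 0); (0, 1, 1, 1); (4, 0, 0, 0); (0, 0, 0, 1))


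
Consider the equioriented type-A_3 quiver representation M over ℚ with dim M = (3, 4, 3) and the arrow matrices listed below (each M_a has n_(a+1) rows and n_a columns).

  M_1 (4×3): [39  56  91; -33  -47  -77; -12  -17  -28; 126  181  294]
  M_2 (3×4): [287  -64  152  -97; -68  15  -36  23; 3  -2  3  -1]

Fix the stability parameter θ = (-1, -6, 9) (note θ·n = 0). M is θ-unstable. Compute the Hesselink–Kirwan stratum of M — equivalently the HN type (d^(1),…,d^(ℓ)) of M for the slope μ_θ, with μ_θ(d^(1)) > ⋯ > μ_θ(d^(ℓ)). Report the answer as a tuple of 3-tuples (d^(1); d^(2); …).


Interval decomposition of M: I[1,1], I[1,3]^2, I[2,2], I[2,3].
HN type (ℓ=4): μ^(1)=9; μ^(2)=-1; μ^(3)=-7/2; μ^(4)=-6

((0, 0, 3); (1, 0, 0); (2, 2, 0); (0, 2, 0))


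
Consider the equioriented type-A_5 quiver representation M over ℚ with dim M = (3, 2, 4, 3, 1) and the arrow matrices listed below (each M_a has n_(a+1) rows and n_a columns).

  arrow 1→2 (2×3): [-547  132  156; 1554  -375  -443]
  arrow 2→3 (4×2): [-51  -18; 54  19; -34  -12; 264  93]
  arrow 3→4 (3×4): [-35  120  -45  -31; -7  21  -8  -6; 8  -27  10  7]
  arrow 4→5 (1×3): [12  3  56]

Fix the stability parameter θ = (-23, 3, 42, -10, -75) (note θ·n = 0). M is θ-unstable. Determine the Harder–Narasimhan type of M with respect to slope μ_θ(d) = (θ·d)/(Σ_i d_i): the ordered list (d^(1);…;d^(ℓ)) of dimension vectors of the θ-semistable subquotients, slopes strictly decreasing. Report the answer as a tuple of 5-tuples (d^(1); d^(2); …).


Barcode: M ≅ I[1,1], I[1,3], I[1,5], I[3,4]^2. HN layers by μ_θ (5 steps, strictly decreasing):
  μ^(1)=42; μ^(2)=16; μ^(3)=3; μ^(4)=-10; μ^(5)=-23

((0, 0, 1, 0, 0); (0, 0, 2, 2, 0); (0, 1, 0, 0, 0); (0, 1, 1, 1, 1); (3, 0, 0, 0, 0))


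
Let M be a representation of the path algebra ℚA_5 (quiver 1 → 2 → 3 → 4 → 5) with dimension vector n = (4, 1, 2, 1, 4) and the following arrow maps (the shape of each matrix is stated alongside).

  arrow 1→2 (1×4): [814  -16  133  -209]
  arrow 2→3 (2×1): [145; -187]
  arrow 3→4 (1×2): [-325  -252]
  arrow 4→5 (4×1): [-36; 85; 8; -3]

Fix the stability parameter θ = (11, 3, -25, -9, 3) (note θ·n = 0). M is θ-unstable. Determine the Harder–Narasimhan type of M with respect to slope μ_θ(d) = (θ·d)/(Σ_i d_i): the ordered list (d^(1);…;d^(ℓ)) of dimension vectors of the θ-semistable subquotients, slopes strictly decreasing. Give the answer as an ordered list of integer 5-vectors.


Barcode: M ≅ I[1,1]^3, I[1,5], I[3,3], I[5,5]^3. HN layers by μ_θ (4 steps, strictly decreasing):
  μ^(1)=11; μ^(2)=3; μ^(3)=-5; μ^(4)=-25

((3, 0, 0, 0, 0); (0, 0, 0, 0, 4); (1, 1, 1, 1, 0); (0, 0, 1, 0, 0))


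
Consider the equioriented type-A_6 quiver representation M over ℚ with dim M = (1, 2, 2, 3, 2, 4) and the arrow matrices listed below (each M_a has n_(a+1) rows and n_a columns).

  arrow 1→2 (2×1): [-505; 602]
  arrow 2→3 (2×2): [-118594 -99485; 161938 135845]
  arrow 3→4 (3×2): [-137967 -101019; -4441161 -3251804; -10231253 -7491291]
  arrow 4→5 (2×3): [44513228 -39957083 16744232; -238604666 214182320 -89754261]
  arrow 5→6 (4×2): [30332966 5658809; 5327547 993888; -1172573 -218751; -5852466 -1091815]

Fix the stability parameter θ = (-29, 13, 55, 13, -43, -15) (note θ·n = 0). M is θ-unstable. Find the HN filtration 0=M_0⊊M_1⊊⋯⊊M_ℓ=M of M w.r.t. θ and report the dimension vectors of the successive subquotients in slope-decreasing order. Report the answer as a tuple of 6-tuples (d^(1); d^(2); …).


Via rank(M_{q-1}∘⋯∘M_p): M ≅ I[1,2], I[2,6], I[3,6], I[4,4], I[6,6]^2.
μ_θ-semistable layers: μ^(1)=13; μ^(2)=23/5; μ^(3)=5/2; μ^(4)=-15; μ^(5)=-29

((0, 1, 0, 1, 0, 0); (0, 1, 1, 1, 1, 1); (0, 0, 1, 1, 1, 1); (0, 0, 0, 0, 0, 2); (1, 0, 0, 0, 0, 0))


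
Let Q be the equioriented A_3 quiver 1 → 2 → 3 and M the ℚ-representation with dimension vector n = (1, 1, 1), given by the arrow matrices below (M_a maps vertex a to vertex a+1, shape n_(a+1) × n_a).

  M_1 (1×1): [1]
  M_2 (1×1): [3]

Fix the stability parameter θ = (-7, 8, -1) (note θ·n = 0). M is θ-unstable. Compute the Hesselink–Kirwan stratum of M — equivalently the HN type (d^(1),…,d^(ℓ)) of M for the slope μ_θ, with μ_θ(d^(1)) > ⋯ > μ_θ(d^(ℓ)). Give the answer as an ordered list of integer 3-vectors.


Barcode: M ≅ I[1,3]. HN layers by μ_θ (2 steps, strictly decreasing):
  μ^(1)=7/2; μ^(2)=-7

((0, 1, 1); (1, 0, 0))


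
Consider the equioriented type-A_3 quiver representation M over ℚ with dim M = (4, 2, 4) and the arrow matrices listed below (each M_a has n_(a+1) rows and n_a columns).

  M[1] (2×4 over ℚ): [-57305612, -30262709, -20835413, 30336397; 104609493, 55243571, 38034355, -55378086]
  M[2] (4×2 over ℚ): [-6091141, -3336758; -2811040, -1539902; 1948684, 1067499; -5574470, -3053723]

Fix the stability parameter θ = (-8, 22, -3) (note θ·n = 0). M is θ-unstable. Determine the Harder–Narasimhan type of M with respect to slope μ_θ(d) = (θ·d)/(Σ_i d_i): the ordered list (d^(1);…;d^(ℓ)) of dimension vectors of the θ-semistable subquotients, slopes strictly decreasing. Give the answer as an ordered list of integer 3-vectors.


Barcode: M ≅ I[1,1]^2, I[1,3]^2, I[3,3]^2. HN layers by μ_θ (3 steps, strictly decreasing):
  μ^(1)=19/2; μ^(2)=-3; μ^(3)=-8

((0, 2, 2); (0, 0, 2); (4, 0, 0))


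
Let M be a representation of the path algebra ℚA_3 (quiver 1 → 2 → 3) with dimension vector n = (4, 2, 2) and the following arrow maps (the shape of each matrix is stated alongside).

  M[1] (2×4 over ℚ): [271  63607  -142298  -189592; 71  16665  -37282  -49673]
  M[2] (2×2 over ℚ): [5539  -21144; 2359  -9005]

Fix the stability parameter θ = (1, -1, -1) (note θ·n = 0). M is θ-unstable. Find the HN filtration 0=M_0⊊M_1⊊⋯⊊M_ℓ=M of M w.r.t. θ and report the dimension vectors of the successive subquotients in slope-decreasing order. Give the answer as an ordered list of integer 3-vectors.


Barcode: M ≅ I[1,1]^2, I[1,3]^2. HN layers by μ_θ (2 steps, strictly decreasing):
  μ^(1)=1; μ^(2)=-1/3

((2, 0, 0); (2, 2, 2))


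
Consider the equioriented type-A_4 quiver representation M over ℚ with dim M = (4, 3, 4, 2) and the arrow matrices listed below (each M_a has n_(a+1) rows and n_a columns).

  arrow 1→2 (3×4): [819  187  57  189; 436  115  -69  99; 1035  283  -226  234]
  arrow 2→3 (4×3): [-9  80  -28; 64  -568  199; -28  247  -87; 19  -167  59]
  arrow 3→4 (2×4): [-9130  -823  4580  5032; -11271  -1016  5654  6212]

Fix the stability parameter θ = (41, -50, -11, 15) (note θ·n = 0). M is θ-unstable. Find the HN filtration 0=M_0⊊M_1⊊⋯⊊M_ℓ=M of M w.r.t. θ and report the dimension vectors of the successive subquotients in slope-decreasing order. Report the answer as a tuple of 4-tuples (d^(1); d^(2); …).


Interval decomposition of M: I[1,1], I[1,3], I[1,4]^2, I[3,3].
HN type (ℓ=4): μ^(1)=41; μ^(2)=15; μ^(3)=-20/3; μ^(4)=-11

((1, 0, 0, 0); (0, 0, 0, 2); (3, 3, 3, 0); (0, 0, 1, 0))


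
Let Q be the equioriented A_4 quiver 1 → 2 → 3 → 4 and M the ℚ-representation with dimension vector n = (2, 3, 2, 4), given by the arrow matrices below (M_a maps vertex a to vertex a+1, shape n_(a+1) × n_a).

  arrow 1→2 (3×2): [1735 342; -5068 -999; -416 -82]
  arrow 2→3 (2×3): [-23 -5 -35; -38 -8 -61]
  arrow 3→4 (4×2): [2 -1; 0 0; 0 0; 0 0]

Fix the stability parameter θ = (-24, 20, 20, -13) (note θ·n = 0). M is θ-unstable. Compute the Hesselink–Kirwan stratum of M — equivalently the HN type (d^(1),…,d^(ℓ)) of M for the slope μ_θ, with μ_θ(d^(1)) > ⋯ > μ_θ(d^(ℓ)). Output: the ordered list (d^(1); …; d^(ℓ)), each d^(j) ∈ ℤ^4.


Via rank(M_{q-1}∘⋯∘M_p): M ≅ I[1,2], I[1,3], I[2,4], I[4,4]^3.
μ_θ-semistable layers: μ^(1)=20; μ^(2)=9; μ^(3)=-13; μ^(4)=-24

((0, 2, 1, 0); (0, 1, 1, 1); (0, 0, 0, 3); (2, 0, 0, 0))


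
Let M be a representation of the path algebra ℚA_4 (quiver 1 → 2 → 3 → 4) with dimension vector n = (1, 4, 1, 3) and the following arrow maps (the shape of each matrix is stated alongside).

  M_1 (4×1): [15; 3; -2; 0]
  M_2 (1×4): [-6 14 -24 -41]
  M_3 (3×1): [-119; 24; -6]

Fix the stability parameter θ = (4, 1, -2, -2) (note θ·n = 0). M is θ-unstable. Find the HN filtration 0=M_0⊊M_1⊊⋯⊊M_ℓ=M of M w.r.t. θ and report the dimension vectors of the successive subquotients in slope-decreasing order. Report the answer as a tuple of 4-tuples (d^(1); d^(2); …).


Barcode: M ≅ I[1,2], I[2,2]^2, I[2,4], I[4,4]^2. HN layers by μ_θ (4 steps, strictly decreasing):
  μ^(1)=5/2; μ^(2)=1; μ^(3)=-1; μ^(4)=-2

((1, 1, 0, 0); (0, 2, 0, 0); (0, 1, 1, 1); (0, 0, 0, 2))


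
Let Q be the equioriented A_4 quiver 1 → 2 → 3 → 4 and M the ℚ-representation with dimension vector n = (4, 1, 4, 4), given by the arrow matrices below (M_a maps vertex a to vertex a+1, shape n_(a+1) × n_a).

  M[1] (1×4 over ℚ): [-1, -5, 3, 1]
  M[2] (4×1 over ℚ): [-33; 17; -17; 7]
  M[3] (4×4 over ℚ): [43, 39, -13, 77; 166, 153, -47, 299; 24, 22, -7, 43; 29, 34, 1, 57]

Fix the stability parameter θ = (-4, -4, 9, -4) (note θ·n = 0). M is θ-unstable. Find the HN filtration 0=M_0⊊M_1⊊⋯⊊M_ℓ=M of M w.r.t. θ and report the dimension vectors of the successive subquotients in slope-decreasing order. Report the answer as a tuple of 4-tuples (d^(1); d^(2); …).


Barcode: M ≅ I[1,1]^3, I[1,4], I[3,4]^3. HN layers by μ_θ (2 steps, strictly decreasing):
  μ^(1)=5/2; μ^(2)=-4

((0, 0, 4, 4); (4, 1, 0, 0))


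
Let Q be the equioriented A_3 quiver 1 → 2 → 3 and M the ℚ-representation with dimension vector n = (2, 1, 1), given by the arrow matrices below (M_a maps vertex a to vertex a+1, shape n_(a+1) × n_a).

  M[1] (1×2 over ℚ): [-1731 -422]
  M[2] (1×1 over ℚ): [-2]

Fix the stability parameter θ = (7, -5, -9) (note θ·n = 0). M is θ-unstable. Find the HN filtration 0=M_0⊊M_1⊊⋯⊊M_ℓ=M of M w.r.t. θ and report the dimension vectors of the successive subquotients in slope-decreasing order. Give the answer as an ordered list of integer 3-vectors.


Barcode: M ≅ I[1,1], I[1,3]. HN layers by μ_θ (2 steps, strictly decreasing):
  μ^(1)=7; μ^(2)=-7/3

((1, 0, 0); (1, 1, 1))


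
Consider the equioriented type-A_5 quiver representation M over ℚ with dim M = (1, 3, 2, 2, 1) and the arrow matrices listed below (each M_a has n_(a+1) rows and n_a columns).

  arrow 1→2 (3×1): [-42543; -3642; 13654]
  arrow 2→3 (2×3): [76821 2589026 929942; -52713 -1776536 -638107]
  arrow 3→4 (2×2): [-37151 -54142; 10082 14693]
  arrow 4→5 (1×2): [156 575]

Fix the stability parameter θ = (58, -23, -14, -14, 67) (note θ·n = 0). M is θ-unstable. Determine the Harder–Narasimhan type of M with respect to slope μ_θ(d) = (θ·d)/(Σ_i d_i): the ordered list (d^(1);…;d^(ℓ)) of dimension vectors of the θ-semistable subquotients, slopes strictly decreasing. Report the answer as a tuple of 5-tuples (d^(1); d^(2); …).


Barcode: M ≅ I[1,5], I[2,2], I[2,4]. HN layers by μ_θ (4 steps, strictly decreasing):
  μ^(1)=67; μ^(2)=7/4; μ^(3)=-14; μ^(4)=-23

((0, 0, 0, 0, 1); (1, 1, 1, 1, 0); (0, 0, 1, 1, 0); (0, 2, 0, 0, 0))


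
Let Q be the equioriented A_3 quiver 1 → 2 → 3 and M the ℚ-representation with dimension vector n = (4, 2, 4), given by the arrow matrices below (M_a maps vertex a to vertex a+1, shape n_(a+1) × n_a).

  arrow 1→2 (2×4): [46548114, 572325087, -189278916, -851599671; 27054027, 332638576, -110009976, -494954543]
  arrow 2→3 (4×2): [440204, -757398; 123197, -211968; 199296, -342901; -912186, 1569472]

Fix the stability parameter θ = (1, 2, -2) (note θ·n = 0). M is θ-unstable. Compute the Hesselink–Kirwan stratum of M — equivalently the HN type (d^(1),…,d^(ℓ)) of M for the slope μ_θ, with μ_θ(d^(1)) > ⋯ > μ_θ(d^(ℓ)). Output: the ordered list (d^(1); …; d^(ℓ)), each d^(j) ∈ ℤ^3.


Barcode: M ≅ I[1,1]^2, I[1,3]^2, I[3,3]^2. HN layers by μ_θ (3 steps, strictly decreasing):
  μ^(1)=1; μ^(2)=1/3; μ^(3)=-2

((2, 0, 0); (2, 2, 2); (0, 0, 2))


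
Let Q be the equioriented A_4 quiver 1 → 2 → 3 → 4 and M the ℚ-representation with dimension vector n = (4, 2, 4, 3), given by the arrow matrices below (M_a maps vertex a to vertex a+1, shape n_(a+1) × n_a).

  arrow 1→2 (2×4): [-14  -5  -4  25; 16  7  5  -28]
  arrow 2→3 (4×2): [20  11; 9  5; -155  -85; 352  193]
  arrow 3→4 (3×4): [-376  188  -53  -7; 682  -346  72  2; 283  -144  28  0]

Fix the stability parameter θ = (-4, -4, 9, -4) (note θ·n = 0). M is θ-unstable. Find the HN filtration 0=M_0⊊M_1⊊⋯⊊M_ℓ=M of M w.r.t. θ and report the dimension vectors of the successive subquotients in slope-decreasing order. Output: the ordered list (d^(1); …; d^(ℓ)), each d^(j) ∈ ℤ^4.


Barcode: M ≅ I[1,1]^2, I[1,4]^2, I[3,3], I[3,4]. HN layers by μ_θ (3 steps, strictly decreasing):
  μ^(1)=9; μ^(2)=5/2; μ^(3)=-4

((0, 0, 1, 0); (0, 0, 3, 3); (4, 2, 0, 0))


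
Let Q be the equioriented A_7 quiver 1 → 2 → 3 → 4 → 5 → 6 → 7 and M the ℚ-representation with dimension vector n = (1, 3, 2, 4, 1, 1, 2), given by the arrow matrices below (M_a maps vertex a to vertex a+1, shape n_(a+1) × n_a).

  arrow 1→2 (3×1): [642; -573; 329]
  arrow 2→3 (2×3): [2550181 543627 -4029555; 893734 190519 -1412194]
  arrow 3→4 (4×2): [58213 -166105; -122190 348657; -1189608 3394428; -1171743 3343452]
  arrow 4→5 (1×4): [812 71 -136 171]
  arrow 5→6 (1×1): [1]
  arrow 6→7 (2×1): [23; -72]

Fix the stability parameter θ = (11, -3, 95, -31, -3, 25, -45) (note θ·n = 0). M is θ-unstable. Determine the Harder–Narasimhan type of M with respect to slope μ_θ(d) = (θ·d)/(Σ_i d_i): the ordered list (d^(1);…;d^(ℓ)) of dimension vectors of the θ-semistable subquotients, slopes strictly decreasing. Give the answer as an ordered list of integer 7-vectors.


Barcode: M ≅ I[1,7], I[2,2], I[2,4], I[4,4]^2, I[7,7]. HN layers by μ_θ (6 steps, strictly decreasing):
  μ^(1)=32; μ^(2)=41/5; μ^(3)=4; μ^(4)=-3; μ^(5)=-31; μ^(6)=-45

((0, 0, 1, 1, 0, 0, 0); (0, 0, 1, 1, 1, 1, 1); (1, 1, 0, 0, 0, 0, 0); (0, 2, 0, 0, 0, 0, 0); (0, 0, 0, 2, 0, 0, 0); (0, 0, 0, 0, 0, 0, 1))


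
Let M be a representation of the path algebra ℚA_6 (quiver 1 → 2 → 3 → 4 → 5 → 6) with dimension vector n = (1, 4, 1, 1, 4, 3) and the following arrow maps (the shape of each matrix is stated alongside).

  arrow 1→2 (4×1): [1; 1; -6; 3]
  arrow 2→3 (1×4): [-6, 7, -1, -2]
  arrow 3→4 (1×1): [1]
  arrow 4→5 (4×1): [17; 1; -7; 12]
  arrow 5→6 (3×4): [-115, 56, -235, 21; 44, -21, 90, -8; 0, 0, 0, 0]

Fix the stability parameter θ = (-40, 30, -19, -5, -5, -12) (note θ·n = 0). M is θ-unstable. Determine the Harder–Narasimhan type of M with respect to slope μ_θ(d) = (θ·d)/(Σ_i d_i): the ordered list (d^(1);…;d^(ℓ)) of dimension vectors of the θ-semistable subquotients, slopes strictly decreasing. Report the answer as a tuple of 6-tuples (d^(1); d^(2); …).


Interval decomposition of M: I[1,6], I[2,2]^3, I[5,5]^2, I[5,6], I[6,6].
HN type (ℓ=6): μ^(1)=30; μ^(2)=-11/5; μ^(3)=-5; μ^(4)=-17/2; μ^(5)=-12; μ^(6)=-40

((0, 3, 0, 0, 0, 0); (0, 1, 1, 1, 1, 1); (0, 0, 0, 0, 2, 0); (0, 0, 0, 0, 1, 1); (0, 0, 0, 0, 0, 1); (1, 0, 0, 0, 0, 0))


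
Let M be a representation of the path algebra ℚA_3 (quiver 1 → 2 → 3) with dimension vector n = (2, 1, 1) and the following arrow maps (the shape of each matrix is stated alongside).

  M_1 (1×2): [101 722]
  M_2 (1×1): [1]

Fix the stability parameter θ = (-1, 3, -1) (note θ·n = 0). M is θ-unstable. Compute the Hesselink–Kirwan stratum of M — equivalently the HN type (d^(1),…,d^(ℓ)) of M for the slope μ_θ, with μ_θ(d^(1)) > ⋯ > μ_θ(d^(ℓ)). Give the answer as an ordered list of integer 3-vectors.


Via rank(M_{q-1}∘⋯∘M_p): M ≅ I[1,1], I[1,3].
μ_θ-semistable layers: μ^(1)=1; μ^(2)=-1

((0, 1, 1); (2, 0, 0))


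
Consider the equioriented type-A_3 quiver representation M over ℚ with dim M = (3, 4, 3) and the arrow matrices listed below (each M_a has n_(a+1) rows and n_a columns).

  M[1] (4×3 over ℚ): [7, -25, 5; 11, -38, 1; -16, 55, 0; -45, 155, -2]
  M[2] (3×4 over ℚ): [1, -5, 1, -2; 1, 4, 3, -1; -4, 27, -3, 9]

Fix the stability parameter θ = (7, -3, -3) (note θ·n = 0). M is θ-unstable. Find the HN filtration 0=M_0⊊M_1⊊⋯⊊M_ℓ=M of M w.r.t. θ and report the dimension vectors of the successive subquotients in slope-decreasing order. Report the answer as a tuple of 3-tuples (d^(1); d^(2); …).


Via rank(M_{q-1}∘⋯∘M_p): M ≅ I[1,3]^3, I[2,2].
μ_θ-semistable layers: μ^(1)=1/3; μ^(2)=-3

((3, 3, 3); (0, 1, 0))


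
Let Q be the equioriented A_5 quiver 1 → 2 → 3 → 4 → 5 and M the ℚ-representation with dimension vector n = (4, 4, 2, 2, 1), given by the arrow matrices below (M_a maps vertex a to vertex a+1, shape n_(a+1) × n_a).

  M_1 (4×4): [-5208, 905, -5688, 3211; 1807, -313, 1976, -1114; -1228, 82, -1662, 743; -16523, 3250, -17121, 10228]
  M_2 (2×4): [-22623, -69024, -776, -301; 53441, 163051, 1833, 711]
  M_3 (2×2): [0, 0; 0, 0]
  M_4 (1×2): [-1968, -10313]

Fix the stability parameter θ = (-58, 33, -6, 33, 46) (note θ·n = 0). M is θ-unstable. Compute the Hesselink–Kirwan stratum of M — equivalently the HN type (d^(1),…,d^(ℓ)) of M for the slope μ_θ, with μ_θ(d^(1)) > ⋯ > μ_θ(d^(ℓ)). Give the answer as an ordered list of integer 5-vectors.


Interval decomposition of M: I[1,2]^2, I[1,3]^2, I[4,4], I[4,5].
HN type (ℓ=4): μ^(1)=46; μ^(2)=33; μ^(3)=27/2; μ^(4)=-58

((0, 0, 0, 0, 1); (0, 2, 0, 2, 0); (0, 2, 2, 0, 0); (4, 0, 0, 0, 0))


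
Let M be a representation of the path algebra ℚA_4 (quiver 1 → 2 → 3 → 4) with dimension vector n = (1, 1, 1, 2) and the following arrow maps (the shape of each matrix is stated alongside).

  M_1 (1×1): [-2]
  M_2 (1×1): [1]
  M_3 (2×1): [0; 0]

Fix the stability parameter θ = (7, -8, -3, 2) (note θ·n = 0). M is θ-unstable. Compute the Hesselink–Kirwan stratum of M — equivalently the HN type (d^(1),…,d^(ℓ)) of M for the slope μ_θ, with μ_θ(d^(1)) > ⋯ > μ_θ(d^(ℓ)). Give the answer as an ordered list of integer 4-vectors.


Barcode: M ≅ I[1,3], I[4,4]^2. HN layers by μ_θ (2 steps, strictly decreasing):
  μ^(1)=2; μ^(2)=-4/3

((0, 0, 0, 2); (1, 1, 1, 0))


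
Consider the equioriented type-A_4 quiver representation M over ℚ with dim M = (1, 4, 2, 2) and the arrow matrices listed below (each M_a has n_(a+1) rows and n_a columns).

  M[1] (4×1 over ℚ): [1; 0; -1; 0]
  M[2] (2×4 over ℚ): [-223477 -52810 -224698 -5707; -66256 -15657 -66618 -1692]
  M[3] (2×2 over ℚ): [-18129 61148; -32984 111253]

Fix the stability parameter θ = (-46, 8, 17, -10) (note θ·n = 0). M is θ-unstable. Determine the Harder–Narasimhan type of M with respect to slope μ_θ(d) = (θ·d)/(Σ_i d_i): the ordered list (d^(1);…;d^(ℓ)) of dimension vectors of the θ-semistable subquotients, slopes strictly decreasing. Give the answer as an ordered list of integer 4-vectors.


Barcode: M ≅ I[1,4], I[2,2]^2, I[2,4]. HN layers by μ_θ (3 steps, strictly decreasing):
  μ^(1)=8; μ^(2)=5; μ^(3)=-46

((0, 2, 0, 0); (0, 2, 2, 2); (1, 0, 0, 0))


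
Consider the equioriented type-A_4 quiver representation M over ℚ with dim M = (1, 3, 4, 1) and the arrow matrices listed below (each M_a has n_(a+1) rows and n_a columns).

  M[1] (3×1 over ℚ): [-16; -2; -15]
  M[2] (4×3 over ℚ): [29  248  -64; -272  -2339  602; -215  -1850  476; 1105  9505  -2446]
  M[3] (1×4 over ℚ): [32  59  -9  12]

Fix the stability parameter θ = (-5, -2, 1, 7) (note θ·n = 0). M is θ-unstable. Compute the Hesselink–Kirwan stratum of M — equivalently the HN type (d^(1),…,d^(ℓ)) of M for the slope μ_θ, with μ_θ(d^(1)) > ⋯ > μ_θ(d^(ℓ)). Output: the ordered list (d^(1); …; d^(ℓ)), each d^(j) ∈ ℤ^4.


Barcode: M ≅ I[1,2], I[2,3], I[2,4], I[3,3]^2. HN layers by μ_θ (4 steps, strictly decreasing):
  μ^(1)=7; μ^(2)=1; μ^(3)=-2; μ^(4)=-5

((0, 0, 0, 1); (0, 0, 4, 0); (0, 3, 0, 0); (1, 0, 0, 0))


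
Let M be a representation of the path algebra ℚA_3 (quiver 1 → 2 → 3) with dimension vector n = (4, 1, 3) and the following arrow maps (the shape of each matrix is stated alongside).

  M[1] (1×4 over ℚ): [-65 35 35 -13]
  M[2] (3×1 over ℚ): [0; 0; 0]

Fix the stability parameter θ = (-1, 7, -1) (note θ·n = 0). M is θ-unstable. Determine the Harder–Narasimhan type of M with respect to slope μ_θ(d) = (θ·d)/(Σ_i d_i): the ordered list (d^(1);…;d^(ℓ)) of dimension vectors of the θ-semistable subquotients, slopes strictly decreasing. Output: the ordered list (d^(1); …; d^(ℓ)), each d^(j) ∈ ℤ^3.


Via rank(M_{q-1}∘⋯∘M_p): M ≅ I[1,1]^3, I[1,2], I[3,3]^3.
μ_θ-semistable layers: μ^(1)=7; μ^(2)=-1

((0, 1, 0); (4, 0, 3))


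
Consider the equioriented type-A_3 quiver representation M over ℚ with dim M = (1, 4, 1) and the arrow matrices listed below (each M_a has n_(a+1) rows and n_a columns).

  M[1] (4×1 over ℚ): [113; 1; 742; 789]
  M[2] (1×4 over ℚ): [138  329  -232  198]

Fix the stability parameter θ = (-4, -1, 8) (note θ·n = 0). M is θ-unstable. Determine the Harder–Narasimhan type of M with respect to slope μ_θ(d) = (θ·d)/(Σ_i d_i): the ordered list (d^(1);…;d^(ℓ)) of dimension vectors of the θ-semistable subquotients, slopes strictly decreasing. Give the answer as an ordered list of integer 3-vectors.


Via rank(M_{q-1}∘⋯∘M_p): M ≅ I[1,3], I[2,2]^3.
μ_θ-semistable layers: μ^(1)=8; μ^(2)=-1; μ^(3)=-4

((0, 0, 1); (0, 4, 0); (1, 0, 0))


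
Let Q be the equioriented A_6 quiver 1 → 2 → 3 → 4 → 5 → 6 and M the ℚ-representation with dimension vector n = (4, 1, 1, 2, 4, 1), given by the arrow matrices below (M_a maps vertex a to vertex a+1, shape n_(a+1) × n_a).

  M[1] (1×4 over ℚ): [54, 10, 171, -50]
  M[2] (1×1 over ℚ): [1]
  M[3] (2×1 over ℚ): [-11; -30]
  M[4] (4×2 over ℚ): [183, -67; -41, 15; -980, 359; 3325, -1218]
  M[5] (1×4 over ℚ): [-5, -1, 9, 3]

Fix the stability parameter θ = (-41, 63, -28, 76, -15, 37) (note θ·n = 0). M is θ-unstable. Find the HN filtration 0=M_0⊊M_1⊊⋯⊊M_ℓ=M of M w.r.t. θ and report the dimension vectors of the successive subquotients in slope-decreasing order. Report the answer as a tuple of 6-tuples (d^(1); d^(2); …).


Interval decomposition of M: I[1,1]^3, I[1,6], I[4,5], I[5,5]^2.
HN type (ℓ=5): μ^(1)=37; μ^(2)=61/2; μ^(3)=35/2; μ^(4)=-15; μ^(5)=-41

((0, 0, 0, 0, 0, 1); (0, 0, 0, 2, 2, 0); (0, 1, 1, 0, 0, 0); (0, 0, 0, 0, 2, 0); (4, 0, 0, 0, 0, 0))


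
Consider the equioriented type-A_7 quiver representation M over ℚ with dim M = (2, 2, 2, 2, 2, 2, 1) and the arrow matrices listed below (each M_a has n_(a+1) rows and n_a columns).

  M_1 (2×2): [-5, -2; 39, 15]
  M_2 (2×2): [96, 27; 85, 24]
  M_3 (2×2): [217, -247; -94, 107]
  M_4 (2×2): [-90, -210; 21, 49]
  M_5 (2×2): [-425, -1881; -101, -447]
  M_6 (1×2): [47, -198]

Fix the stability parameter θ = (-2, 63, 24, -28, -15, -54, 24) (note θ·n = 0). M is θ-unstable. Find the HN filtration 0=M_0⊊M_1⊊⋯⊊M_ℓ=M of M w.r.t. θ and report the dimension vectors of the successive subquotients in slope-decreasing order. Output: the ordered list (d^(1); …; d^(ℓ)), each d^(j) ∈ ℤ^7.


Interval decomposition of M: I[1,4], I[1,7], I[5,6].
HN type (ℓ=4): μ^(1)=24; μ^(2)=59/3; μ^(3)=-2; μ^(4)=-69/2

((0, 0, 0, 0, 0, 0, 1); (0, 1, 1, 1, 0, 0, 0); (2, 1, 1, 1, 1, 1, 0); (0, 0, 0, 0, 1, 1, 0))


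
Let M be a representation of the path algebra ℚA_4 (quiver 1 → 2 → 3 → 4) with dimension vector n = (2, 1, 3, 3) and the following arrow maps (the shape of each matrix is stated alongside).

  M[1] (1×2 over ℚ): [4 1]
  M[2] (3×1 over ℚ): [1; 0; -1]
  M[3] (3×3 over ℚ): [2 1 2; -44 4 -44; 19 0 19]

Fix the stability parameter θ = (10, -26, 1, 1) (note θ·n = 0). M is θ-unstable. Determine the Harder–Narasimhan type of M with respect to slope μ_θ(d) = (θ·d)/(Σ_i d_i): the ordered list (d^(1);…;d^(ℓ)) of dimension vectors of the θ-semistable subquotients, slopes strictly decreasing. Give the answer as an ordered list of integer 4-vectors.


Via rank(M_{q-1}∘⋯∘M_p): M ≅ I[1,1], I[1,3], I[3,4]^2, I[4,4].
μ_θ-semistable layers: μ^(1)=10; μ^(2)=1; μ^(3)=-8

((1, 0, 0, 0); (0, 0, 3, 3); (1, 1, 0, 0))


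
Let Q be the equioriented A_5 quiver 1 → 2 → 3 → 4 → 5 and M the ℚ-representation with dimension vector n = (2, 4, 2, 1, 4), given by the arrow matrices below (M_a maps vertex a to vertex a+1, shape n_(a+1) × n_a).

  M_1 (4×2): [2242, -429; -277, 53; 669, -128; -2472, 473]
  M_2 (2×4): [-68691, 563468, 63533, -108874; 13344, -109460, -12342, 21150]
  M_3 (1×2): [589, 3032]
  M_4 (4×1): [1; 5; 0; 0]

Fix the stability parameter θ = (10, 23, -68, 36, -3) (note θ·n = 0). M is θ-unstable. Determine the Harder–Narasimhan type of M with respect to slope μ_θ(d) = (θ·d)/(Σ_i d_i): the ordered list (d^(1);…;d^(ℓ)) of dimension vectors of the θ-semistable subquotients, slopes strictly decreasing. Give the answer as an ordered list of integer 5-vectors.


Via rank(M_{q-1}∘⋯∘M_p): M ≅ I[1,2], I[1,5], I[2,2], I[2,3], I[5,5]^3.
μ_θ-semistable layers: μ^(1)=23; μ^(2)=33/2; μ^(3)=10; μ^(4)=-3; μ^(5)=-35/3; μ^(6)=-45/2

((0, 2, 0, 0, 0); (0, 0, 0, 1, 1); (1, 0, 0, 0, 0); (0, 0, 0, 0, 3); (1, 1, 1, 0, 0); (0, 1, 1, 0, 0))


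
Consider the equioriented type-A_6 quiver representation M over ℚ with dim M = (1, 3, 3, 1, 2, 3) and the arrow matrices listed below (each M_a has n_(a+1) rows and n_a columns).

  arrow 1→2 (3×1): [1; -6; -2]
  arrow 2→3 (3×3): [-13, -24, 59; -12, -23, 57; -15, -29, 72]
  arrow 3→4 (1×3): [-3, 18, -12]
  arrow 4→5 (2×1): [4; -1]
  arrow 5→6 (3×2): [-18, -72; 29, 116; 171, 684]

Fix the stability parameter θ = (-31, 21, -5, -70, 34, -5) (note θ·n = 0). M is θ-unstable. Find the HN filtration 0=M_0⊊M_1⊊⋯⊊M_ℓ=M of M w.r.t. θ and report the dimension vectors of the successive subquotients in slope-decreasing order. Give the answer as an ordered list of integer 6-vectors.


Interval decomposition of M: I[1,5], I[2,2], I[2,3], I[3,3], I[5,6], I[6,6]^2.
HN type (ℓ=7): μ^(1)=34; μ^(2)=21; μ^(3)=29/2; μ^(4)=8; μ^(5)=-5; μ^(6)=-18; μ^(7)=-31

((0, 0, 0, 0, 1, 0); (0, 1, 0, 0, 0, 0); (0, 0, 0, 0, 1, 1); (0, 1, 1, 0, 0, 0); (0, 0, 1, 0, 0, 2); (0, 1, 1, 1, 0, 0); (1, 0, 0, 0, 0, 0))


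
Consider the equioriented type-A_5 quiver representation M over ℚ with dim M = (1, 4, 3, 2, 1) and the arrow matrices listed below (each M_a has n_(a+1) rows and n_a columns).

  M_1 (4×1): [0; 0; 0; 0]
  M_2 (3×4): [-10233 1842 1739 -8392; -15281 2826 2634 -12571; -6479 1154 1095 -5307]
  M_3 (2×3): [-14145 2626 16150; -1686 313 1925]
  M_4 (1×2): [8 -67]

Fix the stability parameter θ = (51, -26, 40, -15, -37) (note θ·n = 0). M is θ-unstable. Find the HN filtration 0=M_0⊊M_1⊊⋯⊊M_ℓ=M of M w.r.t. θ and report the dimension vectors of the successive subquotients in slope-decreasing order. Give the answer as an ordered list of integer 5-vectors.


Interval decomposition of M: I[1,1], I[2,2], I[2,3], I[2,4], I[2,5].
HN type (ℓ=5): μ^(1)=51; μ^(2)=40; μ^(3)=25/2; μ^(4)=-4; μ^(5)=-26

((1, 0, 0, 0, 0); (0, 0, 1, 0, 0); (0, 0, 1, 1, 0); (0, 0, 1, 1, 1); (0, 4, 0, 0, 0))


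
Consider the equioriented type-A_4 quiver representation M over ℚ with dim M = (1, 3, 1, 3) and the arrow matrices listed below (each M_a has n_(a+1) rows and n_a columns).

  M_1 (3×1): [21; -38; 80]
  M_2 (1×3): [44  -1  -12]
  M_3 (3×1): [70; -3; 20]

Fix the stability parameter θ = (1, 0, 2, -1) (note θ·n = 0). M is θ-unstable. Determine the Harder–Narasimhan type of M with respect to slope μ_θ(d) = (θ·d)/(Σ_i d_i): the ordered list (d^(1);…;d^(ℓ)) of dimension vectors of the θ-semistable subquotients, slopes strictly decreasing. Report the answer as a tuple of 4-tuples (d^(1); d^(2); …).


Barcode: M ≅ I[1,4], I[2,2]^2, I[4,4]^2. HN layers by μ_θ (3 steps, strictly decreasing):
  μ^(1)=1/2; μ^(2)=0; μ^(3)=-1

((1, 1, 1, 1); (0, 2, 0, 0); (0, 0, 0, 2))


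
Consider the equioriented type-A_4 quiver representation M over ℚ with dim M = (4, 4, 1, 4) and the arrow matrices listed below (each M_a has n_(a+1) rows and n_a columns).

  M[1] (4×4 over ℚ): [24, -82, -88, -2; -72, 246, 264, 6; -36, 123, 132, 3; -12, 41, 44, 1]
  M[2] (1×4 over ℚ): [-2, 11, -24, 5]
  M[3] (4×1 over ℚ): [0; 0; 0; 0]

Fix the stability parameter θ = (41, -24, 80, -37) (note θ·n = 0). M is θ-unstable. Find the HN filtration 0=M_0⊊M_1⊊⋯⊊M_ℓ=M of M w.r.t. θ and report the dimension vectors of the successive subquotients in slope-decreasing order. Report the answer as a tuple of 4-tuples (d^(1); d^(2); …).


Barcode: M ≅ I[1,1]^3, I[1,3], I[2,2]^3, I[4,4]^4. HN layers by μ_θ (5 steps, strictly decreasing):
  μ^(1)=80; μ^(2)=41; μ^(3)=17/2; μ^(4)=-24; μ^(5)=-37

((0, 0, 1, 0); (3, 0, 0, 0); (1, 1, 0, 0); (0, 3, 0, 0); (0, 0, 0, 4))


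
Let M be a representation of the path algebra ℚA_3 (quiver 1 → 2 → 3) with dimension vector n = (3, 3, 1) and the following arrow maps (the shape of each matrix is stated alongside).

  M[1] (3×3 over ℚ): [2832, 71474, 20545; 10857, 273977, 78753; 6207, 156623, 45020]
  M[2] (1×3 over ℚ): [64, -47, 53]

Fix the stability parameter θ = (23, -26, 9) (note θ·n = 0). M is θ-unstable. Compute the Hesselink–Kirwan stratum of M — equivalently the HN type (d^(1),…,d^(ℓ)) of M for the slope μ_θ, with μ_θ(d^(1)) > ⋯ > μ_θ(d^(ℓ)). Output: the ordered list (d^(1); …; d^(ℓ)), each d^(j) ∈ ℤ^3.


Interval decomposition of M: I[1,2]^2, I[1,3].
HN type (ℓ=2): μ^(1)=9; μ^(2)=-3/2

((0, 0, 1); (3, 3, 0))


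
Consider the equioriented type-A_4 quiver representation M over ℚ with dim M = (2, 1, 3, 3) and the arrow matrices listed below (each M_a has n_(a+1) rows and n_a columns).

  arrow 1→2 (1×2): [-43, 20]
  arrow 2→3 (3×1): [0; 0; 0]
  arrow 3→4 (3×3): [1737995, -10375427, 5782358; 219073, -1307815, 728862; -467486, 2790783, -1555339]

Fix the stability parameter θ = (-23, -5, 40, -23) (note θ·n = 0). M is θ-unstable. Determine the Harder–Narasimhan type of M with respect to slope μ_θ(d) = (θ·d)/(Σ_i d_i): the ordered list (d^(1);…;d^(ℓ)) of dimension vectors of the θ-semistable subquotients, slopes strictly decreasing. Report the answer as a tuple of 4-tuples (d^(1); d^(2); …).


Barcode: M ≅ I[1,1], I[1,2], I[3,4]^3. HN layers by μ_θ (3 steps, strictly decreasing):
  μ^(1)=17/2; μ^(2)=-5; μ^(3)=-23

((0, 0, 3, 3); (0, 1, 0, 0); (2, 0, 0, 0))


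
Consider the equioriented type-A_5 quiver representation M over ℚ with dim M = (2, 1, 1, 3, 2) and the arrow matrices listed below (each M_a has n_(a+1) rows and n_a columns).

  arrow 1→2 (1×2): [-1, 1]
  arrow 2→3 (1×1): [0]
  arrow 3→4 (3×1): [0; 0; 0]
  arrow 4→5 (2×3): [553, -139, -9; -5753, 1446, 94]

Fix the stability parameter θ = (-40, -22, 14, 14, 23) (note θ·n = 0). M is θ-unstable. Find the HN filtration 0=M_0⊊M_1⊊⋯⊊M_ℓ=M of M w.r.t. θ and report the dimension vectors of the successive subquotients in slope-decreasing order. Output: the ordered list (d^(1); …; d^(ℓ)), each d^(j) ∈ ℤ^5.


Interval decomposition of M: I[1,1], I[1,2], I[3,3], I[4,4], I[4,5]^2.
HN type (ℓ=4): μ^(1)=23; μ^(2)=14; μ^(3)=-22; μ^(4)=-40

((0, 0, 0, 0, 2); (0, 0, 1, 3, 0); (0, 1, 0, 0, 0); (2, 0, 0, 0, 0))
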